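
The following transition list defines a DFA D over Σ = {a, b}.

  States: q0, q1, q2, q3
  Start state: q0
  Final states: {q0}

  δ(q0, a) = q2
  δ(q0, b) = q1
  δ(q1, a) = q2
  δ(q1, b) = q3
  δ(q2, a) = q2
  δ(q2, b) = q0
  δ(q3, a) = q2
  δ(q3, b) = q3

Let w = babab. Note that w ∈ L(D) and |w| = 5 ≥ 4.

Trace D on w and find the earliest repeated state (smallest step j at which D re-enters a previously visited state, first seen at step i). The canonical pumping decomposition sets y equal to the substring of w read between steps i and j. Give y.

State sequence: q0 -b-> q1 -a-> q2 -b-> q0 -a-> q2 -b-> q0
First repeat at step 3: q0 was already visited.

So i = 0, j = 3, giving x = w[0:0] = ε, y = w[0:3] = bab, z = w[3:5] = ab.
Check: |xy| = 3 ≤ 4 and |y| = 3 ≥ 1. Reading y takes D from q0 back to q0, so every xyⁱz is accepted.

bab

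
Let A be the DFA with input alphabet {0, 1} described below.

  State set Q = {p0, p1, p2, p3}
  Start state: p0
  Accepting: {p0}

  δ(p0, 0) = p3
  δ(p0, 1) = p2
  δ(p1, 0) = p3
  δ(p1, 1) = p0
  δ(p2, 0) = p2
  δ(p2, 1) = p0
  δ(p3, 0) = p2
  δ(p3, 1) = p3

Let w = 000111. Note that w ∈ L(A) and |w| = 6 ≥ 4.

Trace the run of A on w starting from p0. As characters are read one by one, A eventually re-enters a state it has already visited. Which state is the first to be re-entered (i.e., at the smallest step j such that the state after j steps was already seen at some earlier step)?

State sequence: p0 -0-> p3 -0-> p2 -0-> p2 -1-> p0 -1-> p2 -1-> p0
First repeat at step 3: p2 was already visited.

The earliest repeat is at step j = 3: A is in p2, which it already visited at step i = 2.
Pumping length from the standard proof: p = 4 (the number of states). The repeated state found above gives |xy| = j ≤ 4 and |y| = j − i ≥ 1.

p2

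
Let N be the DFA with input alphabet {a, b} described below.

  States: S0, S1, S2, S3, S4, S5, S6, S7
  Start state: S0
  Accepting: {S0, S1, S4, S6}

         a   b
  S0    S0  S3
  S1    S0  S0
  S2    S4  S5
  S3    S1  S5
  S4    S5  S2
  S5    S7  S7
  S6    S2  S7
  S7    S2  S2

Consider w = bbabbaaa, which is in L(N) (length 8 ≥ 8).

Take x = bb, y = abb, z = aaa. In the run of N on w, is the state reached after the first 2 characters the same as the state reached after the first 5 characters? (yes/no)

State sequence: S0 -b-> S3 -b-> S5 -a-> S7 -b-> S2 -b-> S5

After x (step 2): S5. After xy (step 5): S5.
They match, so y = abb drives N around a cycle from S5 back to itself; pumping y any number of times keeps N in S5 before reading z, and xyⁱz ∈ L(N) for every i ≥ 0.

yes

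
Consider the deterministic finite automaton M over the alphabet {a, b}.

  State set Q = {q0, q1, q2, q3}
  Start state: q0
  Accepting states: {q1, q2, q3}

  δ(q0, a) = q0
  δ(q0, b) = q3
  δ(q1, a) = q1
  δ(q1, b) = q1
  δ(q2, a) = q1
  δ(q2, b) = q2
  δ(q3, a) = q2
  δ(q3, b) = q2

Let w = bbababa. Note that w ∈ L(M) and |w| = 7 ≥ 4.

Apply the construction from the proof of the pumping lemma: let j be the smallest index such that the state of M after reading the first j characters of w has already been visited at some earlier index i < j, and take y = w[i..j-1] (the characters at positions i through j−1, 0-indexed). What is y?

b

Run of M on w = b b a b a b a:
  step 0: q0  (start)
  step 1: q3  (read b: q0→q3)
  step 2: q2  (read b: q3→q2)
  step 3: q1  (read a: q2→q1)
  step 4: q1  (read b: q1→q1)   ← first repeat (q1 seen earlier)
  step 5: q1  (read a: q1→q1)
  step 6: q1  (read b: q1→q1)
  step 7: q1  (read a: q1→q1)

So i = 3, j = 4, giving x = w[0:3] = bba, y = w[3:4] = b, z = w[4:7] = aba.
Check: |xy| = 4 ≤ 4 and |y| = 1 ≥ 1. Reading y takes M from q1 back to q1, so every xyⁱz is accepted.
With |Q| = 4, pigeonhole forces a state repeat no later than step 4; the substring read between the first and second visits to that state can be pumped.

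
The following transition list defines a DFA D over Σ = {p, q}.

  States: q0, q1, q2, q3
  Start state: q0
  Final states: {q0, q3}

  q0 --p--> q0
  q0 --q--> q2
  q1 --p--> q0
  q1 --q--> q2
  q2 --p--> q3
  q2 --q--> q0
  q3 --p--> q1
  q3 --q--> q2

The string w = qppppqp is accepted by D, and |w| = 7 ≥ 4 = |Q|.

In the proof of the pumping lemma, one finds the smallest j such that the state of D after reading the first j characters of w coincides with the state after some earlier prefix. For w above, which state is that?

q0

State sequence: q0 -q-> q2 -p-> q3 -p-> q1 -p-> q0 -p-> q0 -q-> q2 -p-> q3
First repeat at step 4: q0 was already visited.

The earliest repeat is at step j = 4: D is in q0, which it already visited at step i = 0.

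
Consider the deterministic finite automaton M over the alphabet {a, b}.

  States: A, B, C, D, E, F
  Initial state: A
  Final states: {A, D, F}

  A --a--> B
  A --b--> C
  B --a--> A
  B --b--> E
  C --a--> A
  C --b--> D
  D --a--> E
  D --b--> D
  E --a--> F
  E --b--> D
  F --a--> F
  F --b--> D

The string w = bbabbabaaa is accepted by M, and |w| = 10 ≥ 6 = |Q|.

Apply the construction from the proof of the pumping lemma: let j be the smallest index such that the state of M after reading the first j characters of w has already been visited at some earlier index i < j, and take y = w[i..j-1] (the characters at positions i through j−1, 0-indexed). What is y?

State sequence: A -b-> C -b-> D -a-> E -b-> D -b-> D -a-> E -b-> D -a-> E -a-> F -a-> F
First repeat at step 4: D was already visited.

So i = 2, j = 4, giving x = w[0:2] = bb, y = w[2:4] = ab, z = w[4:10] = babaaa.
Check: |xy| = 4 ≤ 6 and |y| = 2 ≥ 1. Reading y takes M from D back to D, so every xyⁱz is accepted.

ab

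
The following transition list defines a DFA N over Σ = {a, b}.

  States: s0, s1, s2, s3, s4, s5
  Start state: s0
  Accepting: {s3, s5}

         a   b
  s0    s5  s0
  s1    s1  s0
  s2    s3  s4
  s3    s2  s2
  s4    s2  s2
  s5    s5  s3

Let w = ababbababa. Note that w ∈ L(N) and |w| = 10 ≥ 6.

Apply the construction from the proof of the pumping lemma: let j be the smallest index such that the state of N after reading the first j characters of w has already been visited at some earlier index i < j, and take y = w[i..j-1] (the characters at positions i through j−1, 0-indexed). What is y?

State sequence: s0 -a-> s5 -b-> s3 -a-> s2 -b-> s4 -b-> s2 -a-> s3 -b-> s2 -a-> s3 -b-> s2 -a-> s3
First repeat at step 5: s2 was already visited.

So i = 3, j = 5, giving x = w[0:3] = aba, y = w[3:5] = bb, z = w[5:10] = ababa.
Check: |xy| = 5 ≤ 6 and |y| = 2 ≥ 1. Reading y takes N from s2 back to s2, so every xyⁱz is accepted.
The DFA has 6 states, so the proof of the pumping lemma guarantees a repeated state among the first 6+1 visited; the segment between the two visits is the pumpable y.

bb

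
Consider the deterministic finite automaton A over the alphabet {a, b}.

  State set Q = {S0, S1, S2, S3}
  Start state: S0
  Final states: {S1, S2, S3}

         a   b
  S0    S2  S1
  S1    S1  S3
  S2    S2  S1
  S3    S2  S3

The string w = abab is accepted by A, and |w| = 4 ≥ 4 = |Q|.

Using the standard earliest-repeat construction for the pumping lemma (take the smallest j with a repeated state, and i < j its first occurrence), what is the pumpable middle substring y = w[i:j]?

State sequence: S0 -a-> S2 -b-> S1 -a-> S1 -b-> S3
First repeat at step 3: S1 was already visited.

So i = 2, j = 3, giving x = w[0:2] = ab, y = w[2:3] = a, z = w[3:4] = b.
Check: |xy| = 3 ≤ 4 and |y| = 1 ≥ 1. Reading y takes A from S1 back to S1, so every xyⁱz is accepted.
With |Q| = 4, pigeonhole forces a state repeat no later than step 4; the substring read between the first and second visits to that state can be pumped.

a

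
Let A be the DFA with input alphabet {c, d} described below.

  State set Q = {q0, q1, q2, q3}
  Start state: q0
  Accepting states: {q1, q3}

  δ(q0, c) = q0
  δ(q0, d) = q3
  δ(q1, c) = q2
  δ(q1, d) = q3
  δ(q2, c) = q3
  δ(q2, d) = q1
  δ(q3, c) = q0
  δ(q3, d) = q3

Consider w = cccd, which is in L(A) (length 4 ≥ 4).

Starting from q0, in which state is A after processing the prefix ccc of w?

q0

Run of A on the first 3 characters of w = c c c:
  step 0: q0  (start)
  step 1: q0  (read c: q0→q0)
  step 2: q0  (read c: q0→q0)
  step 3: q0  (read c: q0→q0)

After reading 3 characters, A is in state q0.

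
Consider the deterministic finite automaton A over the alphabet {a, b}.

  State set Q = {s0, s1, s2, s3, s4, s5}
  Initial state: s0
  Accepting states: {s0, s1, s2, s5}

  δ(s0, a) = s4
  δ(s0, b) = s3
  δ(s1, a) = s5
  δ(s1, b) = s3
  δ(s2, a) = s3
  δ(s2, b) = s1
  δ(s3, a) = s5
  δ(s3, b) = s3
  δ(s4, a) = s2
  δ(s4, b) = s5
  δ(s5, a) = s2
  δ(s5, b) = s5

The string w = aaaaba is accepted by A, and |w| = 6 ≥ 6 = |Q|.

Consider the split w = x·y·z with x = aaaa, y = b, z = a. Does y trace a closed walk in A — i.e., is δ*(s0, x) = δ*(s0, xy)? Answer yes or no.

yes

State sequence: s0 -a-> s4 -a-> s2 -a-> s3 -a-> s5 -b-> s5

After x (step 4): s5. After xy (step 5): s5.
They match, so y = b drives A around a cycle from s5 back to itself; pumping y any number of times keeps A in s5 before reading z, and xyⁱz ∈ L(A) for every i ≥ 0.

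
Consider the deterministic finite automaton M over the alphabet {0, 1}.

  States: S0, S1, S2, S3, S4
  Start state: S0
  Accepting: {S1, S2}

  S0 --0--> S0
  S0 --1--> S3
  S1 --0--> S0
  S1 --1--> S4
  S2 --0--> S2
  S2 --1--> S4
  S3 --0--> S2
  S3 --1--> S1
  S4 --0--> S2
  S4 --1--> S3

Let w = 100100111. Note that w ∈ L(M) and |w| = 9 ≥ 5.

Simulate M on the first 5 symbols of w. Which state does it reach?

Run of M on the first 5 characters of w = 1 0 0 1 0:
  step 0: S0  (start)
  step 1: S3  (read 1: S0→S3)
  step 2: S2  (read 0: S3→S2)
  step 3: S2  (read 0: S2→S2)
  step 4: S4  (read 1: S2→S4)
  step 5: S2  (read 0: S4→S2)

After reading 5 characters, M is in state S2.

S2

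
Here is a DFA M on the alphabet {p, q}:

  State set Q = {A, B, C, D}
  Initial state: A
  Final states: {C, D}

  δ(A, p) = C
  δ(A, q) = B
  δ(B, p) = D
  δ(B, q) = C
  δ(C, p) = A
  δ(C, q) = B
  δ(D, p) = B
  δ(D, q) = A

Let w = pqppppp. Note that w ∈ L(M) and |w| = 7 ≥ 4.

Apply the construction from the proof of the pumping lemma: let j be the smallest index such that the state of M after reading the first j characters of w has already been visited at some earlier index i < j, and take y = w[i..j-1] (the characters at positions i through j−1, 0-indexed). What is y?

State sequence: A -p-> C -q-> B -p-> D -p-> B -p-> D -p-> B -p-> D
First repeat at step 4: B was already visited.

So i = 2, j = 4, giving x = w[0:2] = pq, y = w[2:4] = pp, z = w[4:7] = ppp.
Check: |xy| = 4 ≤ 4 and |y| = 2 ≥ 1. Reading y takes M from B back to B, so every xyⁱz is accepted.
Since M has 4 states, any run of length ≥ 4 visits 4+1 states, so by pigeonhole some state repeats within the first 4 steps — that repeat gives the pumpable loop.

pp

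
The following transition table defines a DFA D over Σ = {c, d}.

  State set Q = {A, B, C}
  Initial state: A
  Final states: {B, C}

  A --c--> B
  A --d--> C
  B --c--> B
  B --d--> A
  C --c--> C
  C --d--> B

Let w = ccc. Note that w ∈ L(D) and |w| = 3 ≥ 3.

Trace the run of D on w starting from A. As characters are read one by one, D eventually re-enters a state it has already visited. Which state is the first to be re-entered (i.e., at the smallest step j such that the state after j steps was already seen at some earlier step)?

B

Run of D on w = c c c:
  step 0: A  (start)
  step 1: B  (read c: A→B)
  step 2: B  (read c: B→B)   ← first repeat (B seen earlier)
  step 3: B  (read c: B→B)

The earliest repeat is at step j = 2: D is in B, which it already visited at step i = 1.
The DFA has 3 states, so the proof of the pumping lemma guarantees a repeated state among the first 3+1 visited; the segment between the two visits is the pumpable y.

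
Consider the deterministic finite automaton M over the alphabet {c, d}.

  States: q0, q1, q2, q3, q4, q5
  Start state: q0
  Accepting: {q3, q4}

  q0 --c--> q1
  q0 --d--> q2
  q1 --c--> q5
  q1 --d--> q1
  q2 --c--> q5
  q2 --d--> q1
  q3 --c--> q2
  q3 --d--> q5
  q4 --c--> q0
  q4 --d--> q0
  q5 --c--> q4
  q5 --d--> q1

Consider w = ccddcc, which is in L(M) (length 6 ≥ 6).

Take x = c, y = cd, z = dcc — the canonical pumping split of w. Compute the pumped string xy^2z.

xy^2z = c·cd·cd·dcc = ccdcddcc.
Reading y = cd takes M from q1 back to q1, so after x·y·y the machine is still in q1, and z then leads to the accepting state q4. Hence ccdcddcc ∈ L(M).

ccdcddcc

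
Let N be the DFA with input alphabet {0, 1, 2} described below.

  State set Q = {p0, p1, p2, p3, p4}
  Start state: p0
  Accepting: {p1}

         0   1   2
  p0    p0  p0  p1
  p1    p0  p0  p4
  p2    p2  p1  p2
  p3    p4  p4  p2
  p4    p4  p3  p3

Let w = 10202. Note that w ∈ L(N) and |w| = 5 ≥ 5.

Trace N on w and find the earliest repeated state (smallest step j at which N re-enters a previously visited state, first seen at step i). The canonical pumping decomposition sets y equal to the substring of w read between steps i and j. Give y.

State sequence: p0 -1-> p0 -0-> p0 -2-> p1 -0-> p0 -2-> p1
First repeat at step 1: p0 was already visited.

So i = 0, j = 1, giving x = w[0:0] = ε, y = w[0:1] = 1, z = w[1:5] = 0202.
Check: |xy| = 1 ≤ 5 and |y| = 1 ≥ 1. Reading y takes N from p0 back to p0, so every xyⁱz is accepted.

1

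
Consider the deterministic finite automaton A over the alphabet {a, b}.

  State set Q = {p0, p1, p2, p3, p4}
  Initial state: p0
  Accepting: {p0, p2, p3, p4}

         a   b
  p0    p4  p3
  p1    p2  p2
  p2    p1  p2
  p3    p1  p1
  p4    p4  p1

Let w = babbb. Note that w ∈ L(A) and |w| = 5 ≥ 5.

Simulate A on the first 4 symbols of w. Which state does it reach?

p2

State sequence: p0 -b-> p3 -a-> p1 -b-> p2 -b-> p2

After reading 4 characters, A is in state p2.
(This kind of state-tracing is the core of the pumping-lemma construction: with 5 states, pigeonhole forces a repeat within the first 5 steps.)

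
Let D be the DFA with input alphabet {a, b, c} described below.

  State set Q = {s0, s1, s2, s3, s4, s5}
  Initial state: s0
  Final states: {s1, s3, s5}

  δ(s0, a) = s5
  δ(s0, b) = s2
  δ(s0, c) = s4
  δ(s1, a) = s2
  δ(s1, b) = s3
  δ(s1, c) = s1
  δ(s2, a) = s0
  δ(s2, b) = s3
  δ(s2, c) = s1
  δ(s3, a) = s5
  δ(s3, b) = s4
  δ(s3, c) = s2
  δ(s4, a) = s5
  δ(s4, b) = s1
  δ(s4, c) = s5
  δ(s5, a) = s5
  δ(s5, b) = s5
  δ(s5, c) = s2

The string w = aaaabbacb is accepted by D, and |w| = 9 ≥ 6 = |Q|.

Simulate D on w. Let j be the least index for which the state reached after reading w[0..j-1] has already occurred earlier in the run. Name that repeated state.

Run of D on w = a a a a b b a c b:
  step 0: s0  (start)
  step 1: s5  (read a: s0→s5)
  step 2: s5  (read a: s5→s5)   ← first repeat (s5 seen earlier)
  step 3: s5  (read a: s5→s5)
  step 4: s5  (read a: s5→s5)
  step 5: s5  (read b: s5→s5)
  step 6: s5  (read b: s5→s5)
  step 7: s5  (read a: s5→s5)
  step 8: s2  (read c: s5→s2)
  step 9: s3  (read b: s2→s3)

The earliest repeat is at step j = 2: D is in s5, which it already visited at step i = 1.
With |Q| = 6, pigeonhole forces a state repeat no later than step 6; the substring read between the first and second visits to that state can be pumped.

s5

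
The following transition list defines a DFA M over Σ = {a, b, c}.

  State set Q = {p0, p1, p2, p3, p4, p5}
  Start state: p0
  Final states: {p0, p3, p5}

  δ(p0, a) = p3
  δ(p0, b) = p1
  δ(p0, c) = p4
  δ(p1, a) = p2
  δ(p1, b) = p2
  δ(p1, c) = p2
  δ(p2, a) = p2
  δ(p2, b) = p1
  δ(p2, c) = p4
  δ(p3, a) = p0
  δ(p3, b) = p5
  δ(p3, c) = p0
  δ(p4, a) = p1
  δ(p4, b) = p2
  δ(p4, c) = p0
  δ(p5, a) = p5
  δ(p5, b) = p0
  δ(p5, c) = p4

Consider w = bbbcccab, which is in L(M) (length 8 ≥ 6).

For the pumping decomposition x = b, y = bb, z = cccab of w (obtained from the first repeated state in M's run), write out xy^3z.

bbbbbbbcccab

xy^3z = b·bb·bb·bb·cccab = bbbbbbbcccab.
Reading y = bb takes M from p1 back to p1, so after x·y·y·y the machine is still in p1, and z then leads to the accepting state p5. Hence bbbbbbbcccab ∈ L(M).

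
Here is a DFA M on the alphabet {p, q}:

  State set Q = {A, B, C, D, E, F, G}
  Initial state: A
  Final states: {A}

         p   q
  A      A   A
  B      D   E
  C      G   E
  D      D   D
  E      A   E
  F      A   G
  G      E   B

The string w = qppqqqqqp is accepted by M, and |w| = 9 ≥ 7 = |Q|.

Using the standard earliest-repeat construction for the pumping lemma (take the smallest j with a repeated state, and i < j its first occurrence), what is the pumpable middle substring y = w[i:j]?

State sequence: A -q-> A -p-> A -p-> A -q-> A -q-> A -q-> A -q-> A -q-> A -p-> A
First repeat at step 1: A was already visited.

So i = 0, j = 1, giving x = w[0:0] = ε, y = w[0:1] = q, z = w[1:9] = ppqqqqqp.
Check: |xy| = 1 ≤ 7 and |y| = 1 ≥ 1. Reading y takes M from A back to A, so every xyⁱz is accepted.
Pumping length from the standard proof: p = 7 (the number of states). The repeated state found above gives |xy| = j ≤ 7 and |y| = j − i ≥ 1.

q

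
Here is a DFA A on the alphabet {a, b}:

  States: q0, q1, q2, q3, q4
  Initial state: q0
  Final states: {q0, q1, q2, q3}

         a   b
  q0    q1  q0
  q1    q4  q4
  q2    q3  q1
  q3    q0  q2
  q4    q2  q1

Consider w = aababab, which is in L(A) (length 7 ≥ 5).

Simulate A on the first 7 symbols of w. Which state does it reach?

Run of A on the first 7 characters of w = a a b a b a b:
  step 0: q0  (start)
  step 1: q1  (read a: q0→q1)
  step 2: q4  (read a: q1→q4)
  step 3: q1  (read b: q4→q1)
  step 4: q4  (read a: q1→q4)
  step 5: q1  (read b: q4→q1)
  step 6: q4  (read a: q1→q4)
  step 7: q1  (read b: q4→q1)

After reading 7 characters, A is in state q1.

q1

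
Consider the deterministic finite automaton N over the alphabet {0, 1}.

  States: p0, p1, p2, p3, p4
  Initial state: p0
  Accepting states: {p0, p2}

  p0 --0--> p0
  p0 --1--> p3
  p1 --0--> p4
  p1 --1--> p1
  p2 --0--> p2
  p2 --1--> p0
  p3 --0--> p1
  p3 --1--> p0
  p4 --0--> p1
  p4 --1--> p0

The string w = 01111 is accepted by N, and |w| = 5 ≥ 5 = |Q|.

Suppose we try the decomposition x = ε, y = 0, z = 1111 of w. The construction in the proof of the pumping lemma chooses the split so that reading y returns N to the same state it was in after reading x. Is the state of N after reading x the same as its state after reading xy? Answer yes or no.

Run of N on the first 1 characters of w = 0:
  step 0: p0  (start)
  step 1: p0  (read 0: p0→p0)

After x (step 0): p0. After xy (step 1): p0.
They match, so y = 0 drives N around a cycle from p0 back to itself; pumping y any number of times keeps N in p0 before reading z, and xyⁱz ∈ L(N) for every i ≥ 0.

yes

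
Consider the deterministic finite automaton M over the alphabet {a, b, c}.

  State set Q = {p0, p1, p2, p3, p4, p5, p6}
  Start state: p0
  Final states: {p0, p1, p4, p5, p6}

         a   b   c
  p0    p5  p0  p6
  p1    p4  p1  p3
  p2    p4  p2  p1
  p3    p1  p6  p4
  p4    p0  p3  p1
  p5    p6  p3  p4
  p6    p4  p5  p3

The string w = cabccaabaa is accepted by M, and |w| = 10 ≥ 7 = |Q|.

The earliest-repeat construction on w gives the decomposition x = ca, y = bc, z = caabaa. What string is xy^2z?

xy^2z = ca·bc·bc·caabaa = cabcbccaabaa.
Reading y = bc takes M from p4 back to p4, so after x·y·y the machine is still in p4, and z then leads to the accepting state p6. Hence cabcbccaabaa ∈ L(M).

cabcbccaabaa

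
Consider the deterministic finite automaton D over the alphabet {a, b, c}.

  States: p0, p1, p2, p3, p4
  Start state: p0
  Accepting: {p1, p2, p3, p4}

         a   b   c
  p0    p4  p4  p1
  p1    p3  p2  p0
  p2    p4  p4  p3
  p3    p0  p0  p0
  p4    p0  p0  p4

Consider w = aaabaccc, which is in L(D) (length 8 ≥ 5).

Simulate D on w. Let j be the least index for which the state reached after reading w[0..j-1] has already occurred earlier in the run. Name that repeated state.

p0

State sequence: p0 -a-> p4 -a-> p0 -a-> p4 -b-> p0 -a-> p4 -c-> p4 -c-> p4 -c-> p4
First repeat at step 2: p0 was already visited.

The earliest repeat is at step j = 2: D is in p0, which it already visited at step i = 0.
With |Q| = 5, pigeonhole forces a state repeat no later than step 5; the substring read between the first and second visits to that state can be pumped.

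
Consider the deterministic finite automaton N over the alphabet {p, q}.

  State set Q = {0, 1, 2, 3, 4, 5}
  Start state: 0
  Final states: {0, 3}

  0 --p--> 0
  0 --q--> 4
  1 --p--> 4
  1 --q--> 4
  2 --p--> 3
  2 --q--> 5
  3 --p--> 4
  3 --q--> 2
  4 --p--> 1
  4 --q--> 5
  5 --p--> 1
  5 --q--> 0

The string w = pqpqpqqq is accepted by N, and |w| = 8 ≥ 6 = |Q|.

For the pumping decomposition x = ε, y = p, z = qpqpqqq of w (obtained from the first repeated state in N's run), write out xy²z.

xy^2z = ε·p·p·qpqpqqq = ppqpqpqqq.
Reading y = p takes N from 0 back to 0, so after x·y·y the machine is still in 0, and z then leads to the accepting state 0. Hence ppqpqpqqq ∈ L(N).

ppqpqpqqq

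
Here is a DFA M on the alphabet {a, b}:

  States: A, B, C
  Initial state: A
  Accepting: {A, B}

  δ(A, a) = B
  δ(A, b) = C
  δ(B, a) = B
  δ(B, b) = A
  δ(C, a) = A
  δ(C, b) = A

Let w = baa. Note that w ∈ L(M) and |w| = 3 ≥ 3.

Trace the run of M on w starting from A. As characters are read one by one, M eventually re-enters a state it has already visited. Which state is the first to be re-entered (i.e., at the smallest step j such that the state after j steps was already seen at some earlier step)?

A

Run of M on w = b a a:
  step 0: A  (start)
  step 1: C  (read b: A→C)
  step 2: A  (read a: C→A)   ← first repeat (A seen earlier)
  step 3: B  (read a: A→B)

The earliest repeat is at step j = 2: M is in A, which it already visited at step i = 0.
Since M has 3 states, any run of length ≥ 3 visits 3+1 states, so by pigeonhole some state repeats within the first 3 steps — that repeat gives the pumpable loop.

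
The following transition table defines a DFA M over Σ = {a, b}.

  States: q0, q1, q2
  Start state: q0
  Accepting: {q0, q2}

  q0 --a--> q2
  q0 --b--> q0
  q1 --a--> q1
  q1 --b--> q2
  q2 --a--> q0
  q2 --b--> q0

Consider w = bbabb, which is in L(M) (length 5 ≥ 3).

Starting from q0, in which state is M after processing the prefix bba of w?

q2

Run of M on the first 3 characters of w = b b a:
  step 0: q0  (start)
  step 1: q0  (read b: q0→q0)
  step 2: q0  (read b: q0→q0)
  step 3: q2  (read a: q0→q2)

After reading 3 characters, M is in state q2.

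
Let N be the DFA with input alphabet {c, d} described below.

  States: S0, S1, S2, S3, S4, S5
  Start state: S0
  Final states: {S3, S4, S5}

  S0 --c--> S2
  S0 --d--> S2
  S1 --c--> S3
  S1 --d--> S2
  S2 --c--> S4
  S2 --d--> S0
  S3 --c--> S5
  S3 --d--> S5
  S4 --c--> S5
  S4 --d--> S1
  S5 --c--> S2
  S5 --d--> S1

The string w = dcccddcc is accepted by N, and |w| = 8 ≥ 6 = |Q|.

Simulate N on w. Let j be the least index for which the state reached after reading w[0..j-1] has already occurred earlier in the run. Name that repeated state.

Run of N on w = d c c c d d c c:
  step 0: S0  (start)
  step 1: S2  (read d: S0→S2)
  step 2: S4  (read c: S2→S4)
  step 3: S5  (read c: S4→S5)
  step 4: S2  (read c: S5→S2)   ← first repeat (S2 seen earlier)
  step 5: S0  (read d: S2→S0)
  step 6: S2  (read d: S0→S2)
  step 7: S4  (read c: S2→S4)
  step 8: S5  (read c: S4→S5)

The earliest repeat is at step j = 4: N is in S2, which it already visited at step i = 1.

S2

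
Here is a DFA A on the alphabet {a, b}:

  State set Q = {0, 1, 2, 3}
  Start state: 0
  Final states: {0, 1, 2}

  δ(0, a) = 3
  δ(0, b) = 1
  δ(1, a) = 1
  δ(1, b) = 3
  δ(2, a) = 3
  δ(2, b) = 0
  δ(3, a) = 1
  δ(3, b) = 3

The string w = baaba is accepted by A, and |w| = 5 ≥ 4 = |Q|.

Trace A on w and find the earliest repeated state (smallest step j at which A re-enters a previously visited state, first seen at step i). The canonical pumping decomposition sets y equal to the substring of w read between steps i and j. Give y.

a

Run of A on w = b a a b a:
  step 0: 0  (start)
  step 1: 1  (read b: 0→1)
  step 2: 1  (read a: 1→1)   ← first repeat (1 seen earlier)
  step 3: 1  (read a: 1→1)
  step 4: 3  (read b: 1→3)
  step 5: 1  (read a: 3→1)

So i = 1, j = 2, giving x = w[0:1] = b, y = w[1:2] = a, z = w[2:5] = aba.
Check: |xy| = 2 ≤ 4 and |y| = 1 ≥ 1. Reading y takes A from 1 back to 1, so every xyⁱz is accepted.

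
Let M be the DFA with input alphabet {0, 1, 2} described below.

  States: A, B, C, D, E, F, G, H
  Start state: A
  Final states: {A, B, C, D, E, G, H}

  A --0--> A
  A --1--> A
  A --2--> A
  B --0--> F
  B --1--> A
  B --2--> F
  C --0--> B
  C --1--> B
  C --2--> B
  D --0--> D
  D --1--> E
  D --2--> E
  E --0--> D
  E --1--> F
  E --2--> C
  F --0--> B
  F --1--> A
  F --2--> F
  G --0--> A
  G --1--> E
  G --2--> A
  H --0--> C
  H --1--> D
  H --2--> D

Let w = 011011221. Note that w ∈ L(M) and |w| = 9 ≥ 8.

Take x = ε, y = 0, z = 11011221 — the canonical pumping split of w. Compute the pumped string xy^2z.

xy^2z = ε·0·0·11011221 = 0011011221.
Reading y = 0 takes M from A back to A, so after x·y·y the machine is still in A, and z then leads to the accepting state A. Hence 0011011221 ∈ L(M).

0011011221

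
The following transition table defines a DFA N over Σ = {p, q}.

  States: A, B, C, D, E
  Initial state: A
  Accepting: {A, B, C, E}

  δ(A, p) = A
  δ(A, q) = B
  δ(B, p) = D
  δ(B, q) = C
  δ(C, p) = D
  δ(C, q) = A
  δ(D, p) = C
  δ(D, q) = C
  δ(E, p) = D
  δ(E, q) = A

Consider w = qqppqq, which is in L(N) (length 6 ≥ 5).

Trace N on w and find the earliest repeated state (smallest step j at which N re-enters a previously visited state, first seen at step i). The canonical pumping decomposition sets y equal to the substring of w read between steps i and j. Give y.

pp

State sequence: A -q-> B -q-> C -p-> D -p-> C -q-> A -q-> B
First repeat at step 4: C was already visited.

So i = 2, j = 4, giving x = w[0:2] = qq, y = w[2:4] = pp, z = w[4:6] = qq.
Check: |xy| = 4 ≤ 5 and |y| = 2 ≥ 1. Reading y takes N from C back to C, so every xyⁱz is accepted.
The DFA has 5 states, so the proof of the pumping lemma guarantees a repeated state among the first 5+1 visited; the segment between the two visits is the pumpable y.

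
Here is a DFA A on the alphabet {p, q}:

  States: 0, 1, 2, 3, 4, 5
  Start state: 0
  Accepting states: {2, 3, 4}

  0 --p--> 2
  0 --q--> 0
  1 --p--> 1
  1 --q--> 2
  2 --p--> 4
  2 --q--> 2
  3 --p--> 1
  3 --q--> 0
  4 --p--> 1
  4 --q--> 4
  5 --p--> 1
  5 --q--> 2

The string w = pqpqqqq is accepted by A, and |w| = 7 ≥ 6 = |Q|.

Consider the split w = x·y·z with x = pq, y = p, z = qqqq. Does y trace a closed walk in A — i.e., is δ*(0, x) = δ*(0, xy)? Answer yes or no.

no

State sequence: 0 -p-> 2 -q-> 2 -p-> 4

After x (step 2): 2. After xy (step 3): 4.
They differ (2 ≠ 4), so y is not a cycle from the state after x; this split is not the one the pumping-lemma construction produces, and pumping y need not keep the string in L(A).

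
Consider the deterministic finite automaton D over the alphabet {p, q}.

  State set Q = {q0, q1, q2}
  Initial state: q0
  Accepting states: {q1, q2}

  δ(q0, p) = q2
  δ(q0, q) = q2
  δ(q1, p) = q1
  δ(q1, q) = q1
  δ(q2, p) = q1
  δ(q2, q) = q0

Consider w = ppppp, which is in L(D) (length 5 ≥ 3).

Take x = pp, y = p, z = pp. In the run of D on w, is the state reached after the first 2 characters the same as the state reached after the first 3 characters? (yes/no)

yes

Run of D on the first 3 characters of w = p p p:
  step 0: q0  (start)
  step 1: q2  (read p: q0→q2)
  step 2: q1  (read p: q2→q1)
  step 3: q1  (read p: q1→q1)

After x (step 2): q1. After xy (step 3): q1.
They match, so y = p drives D around a cycle from q1 back to itself; pumping y any number of times keeps D in q1 before reading z, and xyⁱz ∈ L(D) for every i ≥ 0.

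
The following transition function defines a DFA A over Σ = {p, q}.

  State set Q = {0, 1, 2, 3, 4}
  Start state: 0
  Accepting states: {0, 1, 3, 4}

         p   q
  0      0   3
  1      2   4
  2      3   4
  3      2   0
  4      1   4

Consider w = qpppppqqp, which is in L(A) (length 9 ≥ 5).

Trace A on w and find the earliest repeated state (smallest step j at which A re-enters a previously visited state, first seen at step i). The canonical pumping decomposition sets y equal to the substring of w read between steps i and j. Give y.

pp

Run of A on w = q p p p p p q q p:
  step 0: 0  (start)
  step 1: 3  (read q: 0→3)
  step 2: 2  (read p: 3→2)
  step 3: 3  (read p: 2→3)   ← first repeat (3 seen earlier)
  step 4: 2  (read p: 3→2)
  step 5: 3  (read p: 2→3)
  step 6: 2  (read p: 3→2)
  step 7: 4  (read q: 2→4)
  step 8: 4  (read q: 4→4)
  step 9: 1  (read p: 4→1)

So i = 1, j = 3, giving x = w[0:1] = q, y = w[1:3] = pp, z = w[3:9] = pppqqp.
Check: |xy| = 3 ≤ 5 and |y| = 2 ≥ 1. Reading y takes A from 3 back to 3, so every xyⁱz is accepted.
Since A has 5 states, any run of length ≥ 5 visits 5+1 states, so by pigeonhole some state repeats within the first 5 steps — that repeat gives the pumpable loop.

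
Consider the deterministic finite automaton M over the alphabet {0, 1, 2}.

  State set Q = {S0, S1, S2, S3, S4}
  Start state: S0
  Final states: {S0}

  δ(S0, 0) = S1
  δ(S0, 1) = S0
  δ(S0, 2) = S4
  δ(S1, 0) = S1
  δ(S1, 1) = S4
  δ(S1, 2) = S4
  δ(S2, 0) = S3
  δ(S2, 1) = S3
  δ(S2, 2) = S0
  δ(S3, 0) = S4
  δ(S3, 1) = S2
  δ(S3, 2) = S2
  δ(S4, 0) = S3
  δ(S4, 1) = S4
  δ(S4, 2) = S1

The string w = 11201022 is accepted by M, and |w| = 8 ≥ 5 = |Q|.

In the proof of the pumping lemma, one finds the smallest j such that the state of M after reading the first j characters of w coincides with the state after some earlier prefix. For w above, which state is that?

S0

State sequence: S0 -1-> S0 -1-> S0 -2-> S4 -0-> S3 -1-> S2 -0-> S3 -2-> S2 -2-> S0
First repeat at step 1: S0 was already visited.

The earliest repeat is at step j = 1: M is in S0, which it already visited at step i = 0.
The DFA has 5 states, so the proof of the pumping lemma guarantees a repeated state among the first 5+1 visited; the segment between the two visits is the pumpable y.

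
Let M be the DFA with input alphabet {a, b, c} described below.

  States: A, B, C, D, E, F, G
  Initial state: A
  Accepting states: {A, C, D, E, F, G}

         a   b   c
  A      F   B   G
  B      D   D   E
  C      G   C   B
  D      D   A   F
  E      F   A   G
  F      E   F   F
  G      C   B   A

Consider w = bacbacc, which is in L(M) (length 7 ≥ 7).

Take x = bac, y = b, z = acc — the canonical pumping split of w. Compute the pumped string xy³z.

bacbbbacc

xy^3z = bac·b·b·b·acc = bacbbbacc.
Reading y = b takes M from F back to F, so after x·y·y·y the machine is still in F, and z then leads to the accepting state A. Hence bacbbbacc ∈ L(M).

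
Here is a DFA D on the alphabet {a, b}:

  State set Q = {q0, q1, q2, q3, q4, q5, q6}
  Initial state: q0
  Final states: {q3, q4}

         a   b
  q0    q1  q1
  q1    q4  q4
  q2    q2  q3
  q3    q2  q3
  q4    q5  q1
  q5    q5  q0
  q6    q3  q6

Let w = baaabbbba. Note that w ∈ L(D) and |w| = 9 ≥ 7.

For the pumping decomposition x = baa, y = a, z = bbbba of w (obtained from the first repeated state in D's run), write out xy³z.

xy^3z = baa·a·a·a·bbbba = baaaaabbbba.
Reading y = a takes D from q5 back to q5, so after x·y·y·y the machine is still in q5, and z then leads to the accepting state q4. Hence baaaaabbbba ∈ L(D).

baaaaabbbba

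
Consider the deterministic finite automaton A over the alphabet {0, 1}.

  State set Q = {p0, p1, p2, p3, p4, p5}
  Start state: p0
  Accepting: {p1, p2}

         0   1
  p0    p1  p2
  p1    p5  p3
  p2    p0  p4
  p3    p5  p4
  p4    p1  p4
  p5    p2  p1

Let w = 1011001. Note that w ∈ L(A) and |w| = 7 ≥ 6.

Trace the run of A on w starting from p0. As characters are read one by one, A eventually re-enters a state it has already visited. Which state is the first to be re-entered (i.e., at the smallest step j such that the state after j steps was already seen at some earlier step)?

State sequence: p0 -1-> p2 -0-> p0 -1-> p2 -1-> p4 -0-> p1 -0-> p5 -1-> p1
First repeat at step 2: p0 was already visited.

The earliest repeat is at step j = 2: A is in p0, which it already visited at step i = 0.

p0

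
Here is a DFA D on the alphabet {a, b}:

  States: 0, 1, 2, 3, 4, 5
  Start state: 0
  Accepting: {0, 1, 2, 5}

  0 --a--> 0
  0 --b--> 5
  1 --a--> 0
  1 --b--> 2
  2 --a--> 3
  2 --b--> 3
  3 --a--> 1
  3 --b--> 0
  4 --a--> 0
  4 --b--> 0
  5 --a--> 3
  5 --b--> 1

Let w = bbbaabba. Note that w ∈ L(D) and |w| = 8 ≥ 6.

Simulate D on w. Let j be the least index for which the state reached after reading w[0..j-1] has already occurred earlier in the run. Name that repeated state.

1

Run of D on w = b b b a a b b a:
  step 0: 0  (start)
  step 1: 5  (read b: 0→5)
  step 2: 1  (read b: 5→1)
  step 3: 2  (read b: 1→2)
  step 4: 3  (read a: 2→3)
  step 5: 1  (read a: 3→1)   ← first repeat (1 seen earlier)
  step 6: 2  (read b: 1→2)
  step 7: 3  (read b: 2→3)
  step 8: 1  (read a: 3→1)

The earliest repeat is at step j = 5: D is in 1, which it already visited at step i = 2.
Since D has 6 states, any run of length ≥ 6 visits 6+1 states, so by pigeonhole some state repeats within the first 6 steps — that repeat gives the pumpable loop.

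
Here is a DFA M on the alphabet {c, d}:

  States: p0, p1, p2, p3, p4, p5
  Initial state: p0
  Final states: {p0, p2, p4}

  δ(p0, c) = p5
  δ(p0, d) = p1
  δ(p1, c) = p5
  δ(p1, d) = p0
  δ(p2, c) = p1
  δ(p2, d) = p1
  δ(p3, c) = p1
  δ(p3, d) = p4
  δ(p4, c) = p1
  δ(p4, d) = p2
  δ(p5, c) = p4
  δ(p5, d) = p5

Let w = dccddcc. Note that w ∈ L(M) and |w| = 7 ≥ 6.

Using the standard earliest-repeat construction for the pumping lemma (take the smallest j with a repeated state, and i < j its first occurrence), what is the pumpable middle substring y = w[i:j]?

ccdd

State sequence: p0 -d-> p1 -c-> p5 -c-> p4 -d-> p2 -d-> p1 -c-> p5 -c-> p4
First repeat at step 5: p1 was already visited.

So i = 1, j = 5, giving x = w[0:1] = d, y = w[1:5] = ccdd, z = w[5:7] = cc.
Check: |xy| = 5 ≤ 6 and |y| = 4 ≥ 1. Reading y takes M from p1 back to p1, so every xyⁱz is accepted.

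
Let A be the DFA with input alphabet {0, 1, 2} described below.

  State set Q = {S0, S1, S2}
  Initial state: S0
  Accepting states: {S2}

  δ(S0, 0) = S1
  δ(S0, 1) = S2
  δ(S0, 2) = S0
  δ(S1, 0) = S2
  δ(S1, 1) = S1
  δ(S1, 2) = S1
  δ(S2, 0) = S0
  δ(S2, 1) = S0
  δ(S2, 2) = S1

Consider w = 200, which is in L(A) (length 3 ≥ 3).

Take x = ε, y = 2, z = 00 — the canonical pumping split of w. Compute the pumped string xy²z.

xy^2z = ε·2·2·00 = 2200.
Reading y = 2 takes A from S0 back to S0, so after x·y·y the machine is still in S0, and z then leads to the accepting state S2. Hence 2200 ∈ L(A).

2200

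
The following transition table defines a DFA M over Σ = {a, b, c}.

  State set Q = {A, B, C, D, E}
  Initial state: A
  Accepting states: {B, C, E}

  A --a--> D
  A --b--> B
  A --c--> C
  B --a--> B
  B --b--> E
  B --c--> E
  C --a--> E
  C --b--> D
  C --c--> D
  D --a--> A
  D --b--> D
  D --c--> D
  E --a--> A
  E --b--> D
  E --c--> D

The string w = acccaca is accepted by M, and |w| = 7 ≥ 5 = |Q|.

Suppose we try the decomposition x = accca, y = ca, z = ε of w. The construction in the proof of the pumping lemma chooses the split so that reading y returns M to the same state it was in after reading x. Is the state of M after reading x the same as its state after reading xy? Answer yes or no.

no

State sequence: A -a-> D -c-> D -c-> D -c-> D -a-> A -c-> C -a-> E

After x (step 5): A. After xy (step 7): E.
They differ (A ≠ E), so y is not a cycle from the state after x; this split is not the one the pumping-lemma construction produces, and pumping y need not keep the string in L(M).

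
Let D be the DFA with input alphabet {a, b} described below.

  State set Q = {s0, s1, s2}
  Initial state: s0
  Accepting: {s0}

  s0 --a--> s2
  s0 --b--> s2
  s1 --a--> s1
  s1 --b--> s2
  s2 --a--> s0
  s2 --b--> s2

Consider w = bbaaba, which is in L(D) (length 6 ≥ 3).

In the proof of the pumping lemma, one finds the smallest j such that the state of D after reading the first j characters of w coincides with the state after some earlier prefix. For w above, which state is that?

s2

Run of D on w = b b a a b a:
  step 0: s0  (start)
  step 1: s2  (read b: s0→s2)
  step 2: s2  (read b: s2→s2)   ← first repeat (s2 seen earlier)
  step 3: s0  (read a: s2→s0)
  step 4: s2  (read a: s0→s2)
  step 5: s2  (read b: s2→s2)
  step 6: s0  (read a: s2→s0)

The earliest repeat is at step j = 2: D is in s2, which it already visited at step i = 1.
Since D has 3 states, any run of length ≥ 3 visits 3+1 states, so by pigeonhole some state repeats within the first 3 steps — that repeat gives the pumpable loop.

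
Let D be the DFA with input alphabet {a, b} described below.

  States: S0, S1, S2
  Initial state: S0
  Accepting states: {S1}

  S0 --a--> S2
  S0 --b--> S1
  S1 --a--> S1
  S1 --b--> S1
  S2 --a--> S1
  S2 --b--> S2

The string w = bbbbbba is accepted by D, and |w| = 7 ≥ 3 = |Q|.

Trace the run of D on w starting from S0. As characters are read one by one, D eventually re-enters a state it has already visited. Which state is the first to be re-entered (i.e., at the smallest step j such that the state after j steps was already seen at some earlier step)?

Run of D on w = b b b b b b a:
  step 0: S0  (start)
  step 1: S1  (read b: S0→S1)
  step 2: S1  (read b: S1→S1)   ← first repeat (S1 seen earlier)
  step 3: S1  (read b: S1→S1)
  step 4: S1  (read b: S1→S1)
  step 5: S1  (read b: S1→S1)
  step 6: S1  (read b: S1→S1)
  step 7: S1  (read a: S1→S1)

The earliest repeat is at step j = 2: D is in S1, which it already visited at step i = 1.
Since D has 3 states, any run of length ≥ 3 visits 3+1 states, so by pigeonhole some state repeats within the first 3 steps — that repeat gives the pumpable loop.

S1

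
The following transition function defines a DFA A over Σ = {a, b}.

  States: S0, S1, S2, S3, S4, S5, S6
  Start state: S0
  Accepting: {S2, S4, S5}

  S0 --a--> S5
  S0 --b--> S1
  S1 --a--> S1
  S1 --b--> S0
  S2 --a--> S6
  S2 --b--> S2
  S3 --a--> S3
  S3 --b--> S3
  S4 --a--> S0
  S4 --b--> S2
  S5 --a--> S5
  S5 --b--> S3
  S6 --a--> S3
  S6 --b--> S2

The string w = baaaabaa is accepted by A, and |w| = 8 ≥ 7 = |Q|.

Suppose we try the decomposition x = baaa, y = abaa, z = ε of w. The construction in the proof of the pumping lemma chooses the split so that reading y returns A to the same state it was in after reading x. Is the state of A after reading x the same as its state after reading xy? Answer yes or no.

no

Run of A on the first 8 characters of w = b a a a a b a a:
  step 0: S0  (start)
  step 1: S1  (read b: S0→S1)
  step 2: S1  (read a: S1→S1)
  step 3: S1  (read a: S1→S1)
  step 4: S1  (read a: S1→S1)
  step 5: S1  (read a: S1→S1)
  step 6: S0  (read b: S1→S0)
  step 7: S5  (read a: S0→S5)
  step 8: S5  (read a: S5→S5)

After x (step 4): S1. After xy (step 8): S5.
They differ (S1 ≠ S5), so y is not a cycle from the state after x; this split is not the one the pumping-lemma construction produces, and pumping y need not keep the string in L(A).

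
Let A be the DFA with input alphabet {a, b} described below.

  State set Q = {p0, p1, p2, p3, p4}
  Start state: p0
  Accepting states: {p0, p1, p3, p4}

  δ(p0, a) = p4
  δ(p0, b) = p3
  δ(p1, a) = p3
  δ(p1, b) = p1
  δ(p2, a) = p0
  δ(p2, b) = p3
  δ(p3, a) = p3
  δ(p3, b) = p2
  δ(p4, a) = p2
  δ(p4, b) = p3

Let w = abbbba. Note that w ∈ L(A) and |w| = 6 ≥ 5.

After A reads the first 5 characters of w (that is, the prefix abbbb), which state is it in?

p2

State sequence: p0 -a-> p4 -b-> p3 -b-> p2 -b-> p3 -b-> p2

After reading 5 characters, A is in state p2.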